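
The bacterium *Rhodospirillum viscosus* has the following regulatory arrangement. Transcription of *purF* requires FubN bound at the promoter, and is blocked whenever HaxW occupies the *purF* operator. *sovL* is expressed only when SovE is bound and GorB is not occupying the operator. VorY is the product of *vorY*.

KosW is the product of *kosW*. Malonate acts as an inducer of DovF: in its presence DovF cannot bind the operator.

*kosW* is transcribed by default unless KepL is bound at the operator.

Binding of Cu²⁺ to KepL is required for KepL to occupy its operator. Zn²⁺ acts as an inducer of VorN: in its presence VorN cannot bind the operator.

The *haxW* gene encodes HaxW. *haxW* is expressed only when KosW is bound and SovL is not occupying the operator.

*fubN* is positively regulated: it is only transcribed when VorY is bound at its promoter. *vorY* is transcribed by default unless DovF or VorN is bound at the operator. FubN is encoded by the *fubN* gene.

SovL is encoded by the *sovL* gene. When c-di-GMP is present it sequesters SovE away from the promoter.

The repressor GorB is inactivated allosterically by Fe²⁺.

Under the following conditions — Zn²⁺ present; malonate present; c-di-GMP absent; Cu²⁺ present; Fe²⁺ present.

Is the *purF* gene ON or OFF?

Fe²⁺ is present, so GorB is inactive.
c-di-GMP is absent, so SovE is active.
No repressor is bound and SovE is active, so *sovL* is transcribed.
So SovL is produced and active.
Cu²⁺ is present, so KepL is active.
With repressor KepL bound, *kosW* is not transcribed.
So KosW is not produced.
With repressor SovL bound, *haxW* is not transcribed.
So HaxW is not produced.
Malonate is present, so DovF is inactive.
Zn²⁺ is present, so VorN is inactive.
With no repressor bound, *vorY* is transcribed.
So VorY is produced and active.
No repressor is bound and VorY is active, so *fubN* is transcribed.
So FubN is produced and active.
No repressor is bound and FubN is active, so *purF* is transcribed.

ON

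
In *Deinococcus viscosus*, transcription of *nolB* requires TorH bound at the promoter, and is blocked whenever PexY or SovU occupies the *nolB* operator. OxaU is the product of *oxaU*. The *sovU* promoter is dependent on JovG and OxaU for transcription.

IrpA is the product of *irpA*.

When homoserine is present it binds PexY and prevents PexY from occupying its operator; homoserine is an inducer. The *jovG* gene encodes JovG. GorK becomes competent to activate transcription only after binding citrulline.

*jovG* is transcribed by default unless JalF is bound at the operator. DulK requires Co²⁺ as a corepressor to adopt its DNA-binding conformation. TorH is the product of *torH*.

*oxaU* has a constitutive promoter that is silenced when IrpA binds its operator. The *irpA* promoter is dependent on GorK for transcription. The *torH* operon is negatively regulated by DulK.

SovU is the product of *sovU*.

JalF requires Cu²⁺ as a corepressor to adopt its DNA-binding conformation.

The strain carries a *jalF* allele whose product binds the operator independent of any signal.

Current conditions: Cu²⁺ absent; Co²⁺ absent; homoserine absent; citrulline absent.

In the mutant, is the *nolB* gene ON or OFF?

OFF

Homoserine is absent, so PexY is active.
Co²⁺ is absent, so DulK is inactive.
With no repressor bound, *torH* is transcribed.
So TorH is produced and active.
JalF is constitutively active in this strain.
With repressor JalF bound, *jovG* is not transcribed.
So JovG is not produced.
Citrulline is absent, so GorK is inactive.
Required activator GorK is absent, so *irpA* is not transcribed.
So IrpA is not produced.
With no repressor bound, *oxaU* is transcribed.
So OxaU is produced and active.
Required activator JovG is absent, so *sovU* is not transcribed.
So SovU is not produced.
With repressor PexY bound, *nolB* is not transcribed.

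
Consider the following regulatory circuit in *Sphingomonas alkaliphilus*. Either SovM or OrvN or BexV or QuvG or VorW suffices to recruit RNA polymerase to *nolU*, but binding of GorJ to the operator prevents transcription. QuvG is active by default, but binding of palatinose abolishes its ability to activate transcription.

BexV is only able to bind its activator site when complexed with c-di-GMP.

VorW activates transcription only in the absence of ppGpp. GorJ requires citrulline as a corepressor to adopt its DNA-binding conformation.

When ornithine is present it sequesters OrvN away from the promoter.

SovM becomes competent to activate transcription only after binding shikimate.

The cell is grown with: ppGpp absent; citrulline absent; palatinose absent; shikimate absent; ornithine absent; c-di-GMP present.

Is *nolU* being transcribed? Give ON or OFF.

Shikimate is absent, so SovM is inactive.
Ornithine is absent, so OrvN is active.
c-di-GMP is present, so BexV is active.
Palatinose is absent, so QuvG is active.
ppGpp is absent, so VorW is active.
Citrulline is absent, so GorJ is inactive.
Activator OrvN is present, so *nolU* is transcribed.

ON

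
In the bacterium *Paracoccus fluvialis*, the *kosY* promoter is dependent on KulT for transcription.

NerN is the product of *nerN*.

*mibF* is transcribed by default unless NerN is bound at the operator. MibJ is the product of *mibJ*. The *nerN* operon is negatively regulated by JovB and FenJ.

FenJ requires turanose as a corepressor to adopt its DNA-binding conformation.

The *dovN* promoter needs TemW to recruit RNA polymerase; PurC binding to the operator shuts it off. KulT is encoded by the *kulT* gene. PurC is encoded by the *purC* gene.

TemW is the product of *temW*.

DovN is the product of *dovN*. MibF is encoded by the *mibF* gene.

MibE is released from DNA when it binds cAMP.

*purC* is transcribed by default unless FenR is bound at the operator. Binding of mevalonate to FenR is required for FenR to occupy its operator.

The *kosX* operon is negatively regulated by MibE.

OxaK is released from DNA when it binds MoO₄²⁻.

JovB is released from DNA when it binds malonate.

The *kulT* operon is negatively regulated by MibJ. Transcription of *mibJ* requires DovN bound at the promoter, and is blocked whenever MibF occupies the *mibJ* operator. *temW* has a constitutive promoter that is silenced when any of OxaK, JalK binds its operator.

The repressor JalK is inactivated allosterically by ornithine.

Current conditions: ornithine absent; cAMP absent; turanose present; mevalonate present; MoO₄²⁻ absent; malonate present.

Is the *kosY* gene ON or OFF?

ON

Malonate is present, so JovB is inactive.
Turanose is present, so FenJ is active.
With repressor FenJ bound, *nerN* is not transcribed.
So NerN is not produced.
With no repressor bound, *mibF* is transcribed.
So MibF is produced and active.
MoO₄²⁻ is absent, so OxaK is active.
Ornithine is absent, so JalK is active.
With repressor OxaK bound, *temW* is not transcribed.
So TemW is not produced.
Mevalonate is present, so FenR is active.
With repressor FenR bound, *purC* is not transcribed.
So PurC is not produced.
Required activator TemW is absent, so *dovN* is not transcribed.
So DovN is not produced.
With repressor MibF bound, *mibJ* is not transcribed.
So MibJ is not produced.
With no repressor bound, *kulT* is transcribed.
So KulT is produced and active.
No repressor is bound and KulT is active, so *kosY* is transcribed.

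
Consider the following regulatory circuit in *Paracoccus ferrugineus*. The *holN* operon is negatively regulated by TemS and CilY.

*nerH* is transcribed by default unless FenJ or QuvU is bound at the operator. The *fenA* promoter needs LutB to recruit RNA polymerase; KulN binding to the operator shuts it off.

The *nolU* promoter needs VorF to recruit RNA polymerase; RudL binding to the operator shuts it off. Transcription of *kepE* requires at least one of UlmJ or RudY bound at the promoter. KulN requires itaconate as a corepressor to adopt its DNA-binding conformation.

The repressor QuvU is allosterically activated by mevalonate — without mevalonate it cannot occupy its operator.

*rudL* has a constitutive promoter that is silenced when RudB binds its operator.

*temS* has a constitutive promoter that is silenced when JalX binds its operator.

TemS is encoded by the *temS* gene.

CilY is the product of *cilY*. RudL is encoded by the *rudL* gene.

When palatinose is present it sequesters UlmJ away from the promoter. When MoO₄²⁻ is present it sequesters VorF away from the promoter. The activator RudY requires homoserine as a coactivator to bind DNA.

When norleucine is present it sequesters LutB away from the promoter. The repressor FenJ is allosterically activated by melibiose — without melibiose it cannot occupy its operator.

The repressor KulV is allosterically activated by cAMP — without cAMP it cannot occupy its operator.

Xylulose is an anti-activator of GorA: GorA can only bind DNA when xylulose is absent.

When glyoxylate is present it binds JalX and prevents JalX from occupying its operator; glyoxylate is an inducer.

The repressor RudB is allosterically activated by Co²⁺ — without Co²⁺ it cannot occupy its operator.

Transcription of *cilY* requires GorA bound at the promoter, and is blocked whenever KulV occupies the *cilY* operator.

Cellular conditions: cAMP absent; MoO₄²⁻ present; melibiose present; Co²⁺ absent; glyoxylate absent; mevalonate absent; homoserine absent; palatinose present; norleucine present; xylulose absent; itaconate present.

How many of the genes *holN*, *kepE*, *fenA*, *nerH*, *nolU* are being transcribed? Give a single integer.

0

Glyoxylate is absent, so JalX is active.
With repressor JalX bound, *temS* is not transcribed.
So TemS is not produced.
cAMP is absent, so KulV is inactive.
Xylulose is absent, so GorA is active.
No repressor is bound and GorA is active, so *cilY* is transcribed.
So CilY is produced and active.
With repressor CilY bound, *holN* is not transcribed.
→ *holN* is OFF.
Palatinose is present, so UlmJ is inactive.
Homoserine is absent, so RudY is inactive.
No activator is available at the *kepE* promoter, so *kepE* is not transcribed.
→ *kepE* is OFF.
Norleucine is present, so LutB is inactive.
Itaconate is present, so KulN is active.
With repressor KulN bound, *fenA* is not transcribed.
→ *fenA* is OFF.
Melibiose is present, so FenJ is active.
Mevalonate is absent, so QuvU is inactive.
With repressor FenJ bound, *nerH* is not transcribed.
→ *nerH* is OFF.
Co²⁺ is absent, so RudB is inactive.
With no repressor bound, *rudL* is transcribed.
So RudL is produced and active.
MoO₄²⁻ is present, so VorF is inactive.
With repressor RudL bound, *nolU* is not transcribed.
→ *nolU* is OFF.
0 of the 5 genes are transcribed.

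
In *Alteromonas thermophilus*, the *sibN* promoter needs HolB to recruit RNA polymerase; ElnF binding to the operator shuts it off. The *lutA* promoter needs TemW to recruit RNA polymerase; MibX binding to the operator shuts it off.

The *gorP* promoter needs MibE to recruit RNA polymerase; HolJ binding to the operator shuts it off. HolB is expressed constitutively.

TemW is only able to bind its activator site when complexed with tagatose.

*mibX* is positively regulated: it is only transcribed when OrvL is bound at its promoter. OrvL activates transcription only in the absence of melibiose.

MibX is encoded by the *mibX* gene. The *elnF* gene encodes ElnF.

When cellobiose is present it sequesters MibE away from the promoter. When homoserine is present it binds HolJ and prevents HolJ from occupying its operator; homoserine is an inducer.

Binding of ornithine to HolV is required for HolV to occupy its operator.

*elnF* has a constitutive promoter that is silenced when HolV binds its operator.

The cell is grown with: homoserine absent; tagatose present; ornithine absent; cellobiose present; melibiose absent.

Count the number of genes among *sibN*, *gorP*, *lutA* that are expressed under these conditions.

0

Ornithine is absent, so HolV is inactive.
With no repressor bound, *elnF* is transcribed.
So ElnF is produced and active.
HolB is produced constitutively and is active.
With repressor ElnF bound, *sibN* is not transcribed.
→ *sibN* is OFF.
Cellobiose is present, so MibE is inactive.
Homoserine is absent, so HolJ is active.
With repressor HolJ bound, *gorP* is not transcribed.
→ *gorP* is OFF.
Melibiose is absent, so OrvL is active.
No repressor is bound and OrvL is active, so *mibX* is transcribed.
So MibX is produced and active.
Tagatose is present, so TemW is active.
With repressor MibX bound, *lutA* is not transcribed.
→ *lutA* is OFF.
0 of the 3 genes are transcribed.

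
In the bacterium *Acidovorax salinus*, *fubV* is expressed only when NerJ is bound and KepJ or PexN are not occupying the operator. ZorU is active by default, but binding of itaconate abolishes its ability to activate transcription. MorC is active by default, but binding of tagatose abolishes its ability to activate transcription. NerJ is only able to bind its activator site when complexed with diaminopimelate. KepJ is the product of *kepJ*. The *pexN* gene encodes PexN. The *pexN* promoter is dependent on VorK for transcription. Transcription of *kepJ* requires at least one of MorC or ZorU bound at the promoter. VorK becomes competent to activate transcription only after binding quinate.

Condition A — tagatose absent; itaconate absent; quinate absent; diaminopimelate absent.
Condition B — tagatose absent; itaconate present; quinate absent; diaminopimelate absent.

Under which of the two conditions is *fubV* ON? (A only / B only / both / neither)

neither

Condition A:
Tagatose is absent, so MorC is active.
Itaconate is absent, so ZorU is active.
Activator MorC is present, so *kepJ* is transcribed.
So KepJ is produced and active.
Quinate is absent, so VorK is inactive.
Required activator VorK is absent, so *pexN* is not transcribed.
So PexN is not produced.
Diaminopimelate is absent, so NerJ is inactive.
With repressor KepJ bound, *fubV* is not transcribed.
→ *fubV* is OFF in A.
Condition B:
Tagatose is absent, so MorC is active.
Itaconate is present, so ZorU is inactive.
Activator MorC is present, so *kepJ* is transcribed.
So KepJ is produced and active.
Quinate is absent, so VorK is inactive.
Required activator VorK is absent, so *pexN* is not transcribed.
So PexN is not produced.
Diaminopimelate is absent, so NerJ is inactive.
With repressor KepJ bound, *fubV* is not transcribed.
→ *fubV* is OFF in B.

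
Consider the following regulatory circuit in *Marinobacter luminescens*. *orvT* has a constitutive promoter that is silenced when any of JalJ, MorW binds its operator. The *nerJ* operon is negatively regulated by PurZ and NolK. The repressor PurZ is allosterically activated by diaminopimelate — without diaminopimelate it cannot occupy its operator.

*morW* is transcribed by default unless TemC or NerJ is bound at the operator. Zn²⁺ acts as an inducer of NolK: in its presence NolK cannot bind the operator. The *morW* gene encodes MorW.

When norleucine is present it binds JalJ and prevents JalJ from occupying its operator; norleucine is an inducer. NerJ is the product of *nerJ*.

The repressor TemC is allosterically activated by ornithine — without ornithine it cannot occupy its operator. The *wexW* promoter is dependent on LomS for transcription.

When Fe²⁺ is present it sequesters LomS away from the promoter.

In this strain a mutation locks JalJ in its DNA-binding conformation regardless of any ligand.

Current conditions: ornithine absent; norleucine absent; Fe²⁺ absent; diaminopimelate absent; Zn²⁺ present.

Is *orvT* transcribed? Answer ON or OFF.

JalJ is constitutively active in this strain.
Ornithine is absent, so TemC is inactive.
Diaminopimelate is absent, so PurZ is inactive.
Zn²⁺ is present, so NolK is inactive.
With no repressor bound, *nerJ* is transcribed.
So NerJ is produced and active.
With repressor NerJ bound, *morW* is not transcribed.
So MorW is not produced.
With repressor JalJ bound, *orvT* is not transcribed.

OFF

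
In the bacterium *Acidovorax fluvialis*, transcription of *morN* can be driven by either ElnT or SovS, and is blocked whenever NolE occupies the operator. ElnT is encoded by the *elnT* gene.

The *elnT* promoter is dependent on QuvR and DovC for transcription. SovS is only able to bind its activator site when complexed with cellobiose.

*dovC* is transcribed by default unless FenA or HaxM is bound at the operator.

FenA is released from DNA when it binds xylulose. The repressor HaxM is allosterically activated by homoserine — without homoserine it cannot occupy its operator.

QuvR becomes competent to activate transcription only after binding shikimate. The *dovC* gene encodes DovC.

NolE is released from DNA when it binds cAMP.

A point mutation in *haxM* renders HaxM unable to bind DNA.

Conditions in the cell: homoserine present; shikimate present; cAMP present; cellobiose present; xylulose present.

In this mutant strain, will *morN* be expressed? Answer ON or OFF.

ON

cAMP is present, so NolE is inactive.
Shikimate is present, so QuvR is active.
Xylulose is present, so FenA is inactive.
HaxM is non-functional in this strain, so it has no effect.
With no repressor bound, *dovC* is transcribed.
So DovC is produced and active.
No repressor is bound and QuvR and DovC are active, so *elnT* is transcribed.
So ElnT is produced and active.
Cellobiose is present, so SovS is active.
Activator ElnT is present, so *morN* is transcribed.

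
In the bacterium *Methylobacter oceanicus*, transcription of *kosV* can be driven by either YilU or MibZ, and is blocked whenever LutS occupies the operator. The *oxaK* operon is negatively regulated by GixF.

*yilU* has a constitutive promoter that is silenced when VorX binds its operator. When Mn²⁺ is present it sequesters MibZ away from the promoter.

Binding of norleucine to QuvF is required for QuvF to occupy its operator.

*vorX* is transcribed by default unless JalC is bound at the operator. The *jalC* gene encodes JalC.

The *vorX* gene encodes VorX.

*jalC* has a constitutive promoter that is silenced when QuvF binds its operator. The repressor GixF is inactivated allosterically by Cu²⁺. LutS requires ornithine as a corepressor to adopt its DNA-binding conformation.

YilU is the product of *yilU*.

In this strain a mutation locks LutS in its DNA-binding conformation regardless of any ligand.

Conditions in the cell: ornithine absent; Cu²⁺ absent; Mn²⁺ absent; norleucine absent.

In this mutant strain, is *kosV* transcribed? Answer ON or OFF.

Norleucine is absent, so QuvF is inactive.
With no repressor bound, *jalC* is transcribed.
So JalC is produced and active.
With repressor JalC bound, *vorX* is not transcribed.
So VorX is not produced.
With no repressor bound, *yilU* is transcribed.
So YilU is produced and active.
LutS is constitutively active in this strain.
Mn²⁺ is absent, so MibZ is active.
With repressor LutS bound, *kosV* is not transcribed.

OFF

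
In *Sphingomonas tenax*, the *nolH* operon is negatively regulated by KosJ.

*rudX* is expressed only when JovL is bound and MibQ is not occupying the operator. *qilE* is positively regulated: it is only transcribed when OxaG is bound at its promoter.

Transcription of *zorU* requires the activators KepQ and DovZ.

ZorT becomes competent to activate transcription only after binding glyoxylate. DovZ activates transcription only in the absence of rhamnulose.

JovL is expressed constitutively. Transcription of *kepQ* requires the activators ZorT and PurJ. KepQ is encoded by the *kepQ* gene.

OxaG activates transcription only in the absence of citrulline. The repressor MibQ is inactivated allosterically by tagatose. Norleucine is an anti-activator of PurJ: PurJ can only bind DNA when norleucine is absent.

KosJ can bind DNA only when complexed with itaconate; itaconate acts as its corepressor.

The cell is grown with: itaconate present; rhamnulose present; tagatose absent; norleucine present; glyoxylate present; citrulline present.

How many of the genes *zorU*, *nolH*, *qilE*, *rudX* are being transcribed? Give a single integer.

Glyoxylate is present, so ZorT is active.
Norleucine is present, so PurJ is inactive.
Required activator PurJ is absent, so *kepQ* is not transcribed.
So KepQ is not produced.
Rhamnulose is present, so DovZ is inactive.
Required activator KepQ is absent, so *zorU* is not transcribed.
→ *zorU* is OFF.
Itaconate is present, so KosJ is active.
With repressor KosJ bound, *nolH* is not transcribed.
→ *nolH* is OFF.
Citrulline is present, so OxaG is inactive.
Required activator OxaG is absent, so *qilE* is not transcribed.
→ *qilE* is OFF.
JovL is produced constitutively and is active.
Tagatose is absent, so MibQ is active.
With repressor MibQ bound, *rudX* is not transcribed.
→ *rudX* is OFF.
0 of the 4 genes are transcribed.

0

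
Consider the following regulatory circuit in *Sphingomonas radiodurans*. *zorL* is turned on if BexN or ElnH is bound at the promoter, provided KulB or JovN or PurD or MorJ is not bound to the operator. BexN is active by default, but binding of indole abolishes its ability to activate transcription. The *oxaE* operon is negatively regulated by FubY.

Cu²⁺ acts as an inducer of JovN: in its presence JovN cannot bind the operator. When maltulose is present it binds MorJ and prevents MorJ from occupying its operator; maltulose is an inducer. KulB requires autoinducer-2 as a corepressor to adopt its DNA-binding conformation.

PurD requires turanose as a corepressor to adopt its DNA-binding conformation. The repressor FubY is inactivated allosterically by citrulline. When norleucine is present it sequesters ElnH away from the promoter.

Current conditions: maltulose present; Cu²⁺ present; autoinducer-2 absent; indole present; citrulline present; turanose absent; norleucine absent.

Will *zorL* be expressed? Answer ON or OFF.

Indole is present, so BexN is inactive.
Autoinducer-2 is absent, so KulB is inactive.
Cu²⁺ is present, so JovN is inactive.
Norleucine is absent, so ElnH is active.
Turanose is absent, so PurD is inactive.
Maltulose is present, so MorJ is inactive.
Activator ElnH is present, so *zorL* is transcribed.

ON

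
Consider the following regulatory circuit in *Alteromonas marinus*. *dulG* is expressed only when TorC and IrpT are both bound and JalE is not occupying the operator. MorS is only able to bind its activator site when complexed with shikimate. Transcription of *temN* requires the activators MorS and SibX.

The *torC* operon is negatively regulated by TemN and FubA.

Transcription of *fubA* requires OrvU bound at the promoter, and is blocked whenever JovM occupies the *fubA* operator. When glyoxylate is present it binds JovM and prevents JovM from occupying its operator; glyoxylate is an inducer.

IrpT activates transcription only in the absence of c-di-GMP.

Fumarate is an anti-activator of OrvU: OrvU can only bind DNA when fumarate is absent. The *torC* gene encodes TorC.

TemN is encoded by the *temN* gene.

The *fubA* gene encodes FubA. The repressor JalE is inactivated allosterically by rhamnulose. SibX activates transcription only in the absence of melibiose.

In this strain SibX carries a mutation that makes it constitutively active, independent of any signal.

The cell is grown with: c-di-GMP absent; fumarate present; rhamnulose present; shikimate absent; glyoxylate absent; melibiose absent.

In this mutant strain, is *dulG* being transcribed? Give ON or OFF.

Rhamnulose is present, so JalE is inactive.
Shikimate is absent, so MorS is inactive.
SibX is constitutively active in this strain.
Required activator MorS is absent, so *temN* is not transcribed.
So TemN is not produced.
Glyoxylate is absent, so JovM is active.
Fumarate is present, so OrvU is inactive.
With repressor JovM bound, *fubA* is not transcribed.
So FubA is not produced.
With no repressor bound, *torC* is transcribed.
So TorC is produced and active.
c-di-GMP is absent, so IrpT is active.
No repressor is bound and TorC and IrpT are active, so *dulG* is transcribed.

ON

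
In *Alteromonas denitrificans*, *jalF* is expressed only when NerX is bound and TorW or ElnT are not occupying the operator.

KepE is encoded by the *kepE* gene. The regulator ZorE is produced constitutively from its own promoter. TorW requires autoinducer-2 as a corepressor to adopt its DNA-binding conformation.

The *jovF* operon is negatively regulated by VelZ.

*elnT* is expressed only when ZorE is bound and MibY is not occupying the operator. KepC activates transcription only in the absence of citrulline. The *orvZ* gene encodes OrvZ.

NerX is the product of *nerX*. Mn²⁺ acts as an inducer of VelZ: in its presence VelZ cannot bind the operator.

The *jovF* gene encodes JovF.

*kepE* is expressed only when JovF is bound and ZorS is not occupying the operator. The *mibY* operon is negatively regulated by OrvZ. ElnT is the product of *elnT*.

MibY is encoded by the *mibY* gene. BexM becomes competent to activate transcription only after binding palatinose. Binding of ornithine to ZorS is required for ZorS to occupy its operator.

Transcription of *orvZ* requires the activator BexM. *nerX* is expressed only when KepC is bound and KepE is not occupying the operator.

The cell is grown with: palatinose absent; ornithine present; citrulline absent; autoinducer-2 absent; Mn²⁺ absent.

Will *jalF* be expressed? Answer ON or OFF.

ON

Autoinducer-2 is absent, so TorW is inactive.
ZorE is produced constitutively and is active.
Palatinose is absent, so BexM is inactive.
Required activator BexM is absent, so *orvZ* is not transcribed.
So OrvZ is not produced.
With no repressor bound, *mibY* is transcribed.
So MibY is produced and active.
With repressor MibY bound, *elnT* is not transcribed.
So ElnT is not produced.
Citrulline is absent, so KepC is active.
Mn²⁺ is absent, so VelZ is active.
With repressor VelZ bound, *jovF* is not transcribed.
So JovF is not produced.
Ornithine is present, so ZorS is active.
With repressor ZorS bound, *kepE* is not transcribed.
So KepE is not produced.
No repressor is bound and KepC is active, so *nerX* is transcribed.
So NerX is produced and active.
No repressor is bound and NerX is active, so *jalF* is transcribed.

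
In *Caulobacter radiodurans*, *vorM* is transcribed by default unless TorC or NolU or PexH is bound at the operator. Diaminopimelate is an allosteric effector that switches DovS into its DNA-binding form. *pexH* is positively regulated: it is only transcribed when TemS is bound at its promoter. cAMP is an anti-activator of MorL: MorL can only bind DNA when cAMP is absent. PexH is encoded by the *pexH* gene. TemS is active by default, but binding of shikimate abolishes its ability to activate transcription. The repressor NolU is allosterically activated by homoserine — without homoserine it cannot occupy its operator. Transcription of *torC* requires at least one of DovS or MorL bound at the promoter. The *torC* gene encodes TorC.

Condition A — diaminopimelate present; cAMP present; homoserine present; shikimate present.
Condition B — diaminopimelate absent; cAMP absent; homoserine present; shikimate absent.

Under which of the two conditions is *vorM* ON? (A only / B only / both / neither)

Condition A:
Diaminopimelate is present, so DovS is active.
cAMP is present, so MorL is inactive.
Activator DovS is present, so *torC* is transcribed.
So TorC is produced and active.
Homoserine is present, so NolU is active.
Shikimate is present, so TemS is inactive.
Required activator TemS is absent, so *pexH* is not transcribed.
So PexH is not produced.
With repressor TorC bound, *vorM* is not transcribed.
→ *vorM* is OFF in A.
Condition B:
Diaminopimelate is absent, so DovS is inactive.
cAMP is absent, so MorL is active.
Activator MorL is present, so *torC* is transcribed.
So TorC is produced and active.
Homoserine is present, so NolU is active.
Shikimate is absent, so TemS is active.
No repressor is bound and TemS is active, so *pexH* is transcribed.
So PexH is produced and active.
With repressor TorC bound, *vorM* is not transcribed.
→ *vorM* is OFF in B.

neither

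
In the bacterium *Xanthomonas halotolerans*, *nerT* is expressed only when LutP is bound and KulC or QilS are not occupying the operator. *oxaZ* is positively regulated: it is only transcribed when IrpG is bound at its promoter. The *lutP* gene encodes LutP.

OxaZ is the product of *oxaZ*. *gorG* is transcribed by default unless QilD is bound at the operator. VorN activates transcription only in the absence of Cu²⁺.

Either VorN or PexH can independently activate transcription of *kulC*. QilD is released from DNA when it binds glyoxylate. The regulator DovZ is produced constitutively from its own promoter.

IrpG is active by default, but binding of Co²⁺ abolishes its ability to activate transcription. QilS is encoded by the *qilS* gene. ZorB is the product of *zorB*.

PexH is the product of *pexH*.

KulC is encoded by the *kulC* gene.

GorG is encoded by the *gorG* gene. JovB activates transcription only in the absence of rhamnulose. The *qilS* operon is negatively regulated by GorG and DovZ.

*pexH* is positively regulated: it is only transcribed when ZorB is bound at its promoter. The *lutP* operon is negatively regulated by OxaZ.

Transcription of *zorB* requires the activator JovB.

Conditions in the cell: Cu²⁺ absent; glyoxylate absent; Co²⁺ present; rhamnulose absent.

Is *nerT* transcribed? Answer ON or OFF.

OFF

Cu²⁺ is absent, so VorN is active.
Rhamnulose is absent, so JovB is active.
No repressor is bound and JovB is active, so *zorB* is transcribed.
So ZorB is produced and active.
No repressor is bound and ZorB is active, so *pexH* is transcribed.
So PexH is produced and active.
Activator VorN is present, so *kulC* is transcribed.
So KulC is produced and active.
Co²⁺ is present, so IrpG is inactive.
Required activator IrpG is absent, so *oxaZ* is not transcribed.
So OxaZ is not produced.
With no repressor bound, *lutP* is transcribed.
So LutP is produced and active.
Glyoxylate is absent, so QilD is active.
With repressor QilD bound, *gorG* is not transcribed.
So GorG is not produced.
DovZ is produced constitutively and is active.
With repressor DovZ bound, *qilS* is not transcribed.
So QilS is not produced.
With repressor KulC bound, *nerT* is not transcribed.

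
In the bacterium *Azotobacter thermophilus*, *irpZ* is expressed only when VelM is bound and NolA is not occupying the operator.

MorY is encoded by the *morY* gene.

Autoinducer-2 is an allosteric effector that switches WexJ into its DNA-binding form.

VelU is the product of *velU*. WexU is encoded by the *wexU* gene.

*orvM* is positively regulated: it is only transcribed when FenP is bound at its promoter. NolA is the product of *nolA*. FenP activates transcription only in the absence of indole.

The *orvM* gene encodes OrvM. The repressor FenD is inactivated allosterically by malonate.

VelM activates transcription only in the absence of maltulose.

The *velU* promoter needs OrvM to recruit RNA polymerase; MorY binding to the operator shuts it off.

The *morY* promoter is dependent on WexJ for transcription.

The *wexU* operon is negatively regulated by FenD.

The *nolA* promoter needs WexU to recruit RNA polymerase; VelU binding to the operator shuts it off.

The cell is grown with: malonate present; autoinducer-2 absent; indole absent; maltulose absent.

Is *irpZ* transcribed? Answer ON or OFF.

Maltulose is absent, so VelM is active.
Indole is absent, so FenP is active.
No repressor is bound and FenP is active, so *orvM* is transcribed.
So OrvM is produced and active.
Autoinducer-2 is absent, so WexJ is inactive.
Required activator WexJ is absent, so *morY* is not transcribed.
So MorY is not produced.
No repressor is bound and OrvM is active, so *velU* is transcribed.
So VelU is produced and active.
Malonate is present, so FenD is inactive.
With no repressor bound, *wexU* is transcribed.
So WexU is produced and active.
With repressor VelU bound, *nolA* is not transcribed.
So NolA is not produced.
No repressor is bound and VelM is active, so *irpZ* is transcribed.

ON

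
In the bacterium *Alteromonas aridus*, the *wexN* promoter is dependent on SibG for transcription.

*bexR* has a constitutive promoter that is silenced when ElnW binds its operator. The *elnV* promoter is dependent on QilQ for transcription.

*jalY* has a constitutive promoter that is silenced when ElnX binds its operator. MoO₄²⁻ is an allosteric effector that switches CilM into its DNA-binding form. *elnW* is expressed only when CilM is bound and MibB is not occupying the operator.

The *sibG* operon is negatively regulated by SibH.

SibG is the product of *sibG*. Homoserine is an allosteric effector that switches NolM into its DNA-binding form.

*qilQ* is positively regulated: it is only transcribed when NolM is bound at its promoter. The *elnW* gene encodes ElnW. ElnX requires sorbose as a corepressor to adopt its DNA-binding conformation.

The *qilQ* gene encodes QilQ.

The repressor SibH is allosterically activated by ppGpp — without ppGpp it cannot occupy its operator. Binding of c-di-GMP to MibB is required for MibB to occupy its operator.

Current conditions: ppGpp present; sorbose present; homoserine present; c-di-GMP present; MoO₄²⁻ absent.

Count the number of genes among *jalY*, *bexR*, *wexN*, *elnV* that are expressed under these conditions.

Sorbose is present, so ElnX is active.
With repressor ElnX bound, *jalY* is not transcribed.
→ *jalY* is OFF.
MoO₄²⁻ is absent, so CilM is inactive.
c-di-GMP is present, so MibB is active.
With repressor MibB bound, *elnW* is not transcribed.
So ElnW is not produced.
With no repressor bound, *bexR* is transcribed.
→ *bexR* is ON.
ppGpp is present, so SibH is active.
With repressor SibH bound, *sibG* is not transcribed.
So SibG is not produced.
Required activator SibG is absent, so *wexN* is not transcribed.
→ *wexN* is OFF.
Homoserine is present, so NolM is active.
No repressor is bound and NolM is active, so *qilQ* is transcribed.
So QilQ is produced and active.
No repressor is bound and QilQ is active, so *elnV* is transcribed.
→ *elnV* is ON.
2 of the 4 genes are transcribed.

2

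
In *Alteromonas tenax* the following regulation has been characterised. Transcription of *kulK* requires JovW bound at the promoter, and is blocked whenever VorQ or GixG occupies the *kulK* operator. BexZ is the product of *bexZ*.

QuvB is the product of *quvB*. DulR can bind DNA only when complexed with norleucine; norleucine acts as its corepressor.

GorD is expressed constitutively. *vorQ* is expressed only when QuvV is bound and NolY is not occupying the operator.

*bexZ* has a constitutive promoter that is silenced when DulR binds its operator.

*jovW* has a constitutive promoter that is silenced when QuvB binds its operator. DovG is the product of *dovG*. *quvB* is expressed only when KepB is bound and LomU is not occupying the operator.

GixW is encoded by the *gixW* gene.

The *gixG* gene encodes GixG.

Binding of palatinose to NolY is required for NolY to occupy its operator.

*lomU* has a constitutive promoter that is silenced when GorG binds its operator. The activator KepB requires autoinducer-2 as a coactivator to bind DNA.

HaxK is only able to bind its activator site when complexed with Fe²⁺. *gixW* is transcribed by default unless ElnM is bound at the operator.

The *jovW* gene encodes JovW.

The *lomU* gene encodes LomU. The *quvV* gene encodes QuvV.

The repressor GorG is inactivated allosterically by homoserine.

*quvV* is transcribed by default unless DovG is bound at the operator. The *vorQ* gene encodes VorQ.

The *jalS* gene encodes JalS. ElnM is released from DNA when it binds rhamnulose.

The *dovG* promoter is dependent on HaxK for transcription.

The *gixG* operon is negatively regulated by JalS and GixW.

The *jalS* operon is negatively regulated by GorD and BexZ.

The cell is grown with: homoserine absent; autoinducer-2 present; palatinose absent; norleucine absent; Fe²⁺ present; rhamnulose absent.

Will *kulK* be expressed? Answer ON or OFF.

Palatinose is absent, so NolY is inactive.
Fe²⁺ is present, so HaxK is active.
No repressor is bound and HaxK is active, so *dovG* is transcribed.
So DovG is produced and active.
With repressor DovG bound, *quvV* is not transcribed.
So QuvV is not produced.
Required activator QuvV is absent, so *vorQ* is not transcribed.
So VorQ is not produced.
Homoserine is absent, so GorG is active.
With repressor GorG bound, *lomU* is not transcribed.
So LomU is not produced.
Autoinducer-2 is present, so KepB is active.
No repressor is bound and KepB is active, so *quvB* is transcribed.
So QuvB is produced and active.
With repressor QuvB bound, *jovW* is not transcribed.
So JovW is not produced.
GorD is produced constitutively and is active.
Norleucine is absent, so DulR is inactive.
With no repressor bound, *bexZ* is transcribed.
So BexZ is produced and active.
With repressor GorD bound, *jalS* is not transcribed.
So JalS is not produced.
Rhamnulose is absent, so ElnM is active.
With repressor ElnM bound, *gixW* is not transcribed.
So GixW is not produced.
With no repressor bound, *gixG* is transcribed.
So GixG is produced and active.
With repressor GixG bound, *kulK* is not transcribed.

OFF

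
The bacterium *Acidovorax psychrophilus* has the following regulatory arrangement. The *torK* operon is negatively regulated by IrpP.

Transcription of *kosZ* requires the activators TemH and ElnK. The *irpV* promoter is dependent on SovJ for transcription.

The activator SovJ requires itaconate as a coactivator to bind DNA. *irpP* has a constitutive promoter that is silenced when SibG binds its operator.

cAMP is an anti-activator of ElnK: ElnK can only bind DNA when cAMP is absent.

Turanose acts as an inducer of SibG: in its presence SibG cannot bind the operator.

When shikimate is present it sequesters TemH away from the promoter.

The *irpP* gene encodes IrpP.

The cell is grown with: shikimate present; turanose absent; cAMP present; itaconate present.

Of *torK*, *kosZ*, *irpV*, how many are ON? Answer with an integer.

2

Turanose is absent, so SibG is active.
With repressor SibG bound, *irpP* is not transcribed.
So IrpP is not produced.
With no repressor bound, *torK* is transcribed.
→ *torK* is ON.
Shikimate is present, so TemH is inactive.
cAMP is present, so ElnK is inactive.
Required activator TemH is absent, so *kosZ* is not transcribed.
→ *kosZ* is OFF.
Itaconate is present, so SovJ is active.
No repressor is bound and SovJ is active, so *irpV* is transcribed.
→ *irpV* is ON.
2 of the 3 genes are transcribed.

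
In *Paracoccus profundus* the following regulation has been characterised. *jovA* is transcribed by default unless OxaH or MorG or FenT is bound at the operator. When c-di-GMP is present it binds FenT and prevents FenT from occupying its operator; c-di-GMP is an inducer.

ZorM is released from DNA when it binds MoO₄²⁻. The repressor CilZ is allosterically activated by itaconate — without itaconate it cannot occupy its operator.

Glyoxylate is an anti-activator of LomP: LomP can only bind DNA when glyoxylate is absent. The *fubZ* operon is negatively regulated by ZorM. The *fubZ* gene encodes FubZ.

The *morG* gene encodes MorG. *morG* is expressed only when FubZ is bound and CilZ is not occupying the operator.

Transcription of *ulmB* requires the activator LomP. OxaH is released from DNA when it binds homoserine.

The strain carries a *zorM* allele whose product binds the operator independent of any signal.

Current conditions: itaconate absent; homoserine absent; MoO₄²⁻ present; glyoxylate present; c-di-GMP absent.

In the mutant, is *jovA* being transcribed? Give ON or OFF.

OFF

Homoserine is absent, so OxaH is active.
ZorM is constitutively active in this strain.
With repressor ZorM bound, *fubZ* is not transcribed.
So FubZ is not produced.
Itaconate is absent, so CilZ is inactive.
Required activator FubZ is absent, so *morG* is not transcribed.
So MorG is not produced.
c-di-GMP is absent, so FenT is active.
With repressor OxaH bound, *jovA* is not transcribed.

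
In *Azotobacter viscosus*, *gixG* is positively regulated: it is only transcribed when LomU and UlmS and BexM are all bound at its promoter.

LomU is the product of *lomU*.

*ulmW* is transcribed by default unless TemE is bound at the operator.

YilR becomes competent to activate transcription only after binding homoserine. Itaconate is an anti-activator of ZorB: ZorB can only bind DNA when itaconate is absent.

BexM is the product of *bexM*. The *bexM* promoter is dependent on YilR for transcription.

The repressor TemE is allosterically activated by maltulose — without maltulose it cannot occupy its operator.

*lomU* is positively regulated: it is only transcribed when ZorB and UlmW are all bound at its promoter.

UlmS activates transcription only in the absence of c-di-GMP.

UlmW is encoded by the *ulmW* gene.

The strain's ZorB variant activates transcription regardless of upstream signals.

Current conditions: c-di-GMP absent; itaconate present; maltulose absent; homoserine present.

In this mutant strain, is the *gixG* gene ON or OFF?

ZorB is constitutively active in this strain.
Maltulose is absent, so TemE is inactive.
With no repressor bound, *ulmW* is transcribed.
So UlmW is produced and active.
No repressor is bound and ZorB and UlmW are active, so *lomU* is transcribed.
So LomU is produced and active.
c-di-GMP is absent, so UlmS is active.
Homoserine is present, so YilR is active.
No repressor is bound and YilR is active, so *bexM* is transcribed.
So BexM is produced and active.
No repressor is bound and LomU and UlmS and BexM are active, so *gixG* is transcribed.

ON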